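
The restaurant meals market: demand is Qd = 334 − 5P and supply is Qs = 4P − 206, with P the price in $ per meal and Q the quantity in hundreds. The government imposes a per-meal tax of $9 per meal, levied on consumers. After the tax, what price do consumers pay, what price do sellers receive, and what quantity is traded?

Without the tax, 334 − 5P = 4P − 206 gives 9P = 540, so P* = $60 and Q* = 34.
With the tax collected from consumers, demand (in seller-price terms) shifts: Qd = 334 − 5(P + 9).
New equilibrium: consumers pay $64, sellers receive $55, Q = 14. (Wedge: Pb − Ps = 9.)
The less price-elastic side of the market bears the larger share of a per-unit tax.

Consumers pay $64; sellers receive $55; quantity = 14.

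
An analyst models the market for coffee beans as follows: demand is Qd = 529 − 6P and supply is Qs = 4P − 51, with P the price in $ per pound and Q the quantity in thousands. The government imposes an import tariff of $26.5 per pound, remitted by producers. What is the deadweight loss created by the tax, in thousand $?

Deadweight loss = $842.7 thousand.

Without the tax, 529 − 6P = 4P − 51 gives 10P = 580, so P* = $58 and Q* = 181.
With the tax collected from producers, supply shifts: Qs = 4(P − 26.5) − 51.
New equilibrium: buyers pay $68.6, producers receive $42.1, Q = 117.4. (Wedge: Pb − Ps = 26.5.)
Quantity falls by |ΔQ| = |181 − 117.4| = 63.6.
DWL = ½ · t · |ΔQ| = ½ · 26.5 · 63.6 = $842.7.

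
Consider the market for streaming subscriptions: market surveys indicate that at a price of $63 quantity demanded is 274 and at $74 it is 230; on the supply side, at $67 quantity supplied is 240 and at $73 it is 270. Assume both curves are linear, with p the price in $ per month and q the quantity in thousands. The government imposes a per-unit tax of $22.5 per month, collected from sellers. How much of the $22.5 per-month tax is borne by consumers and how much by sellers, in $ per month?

Consumers bear $12.5 per month; sellers bear $10 per month.

Demand slope: (230 − 274)/(74 − 63) = -4, so qd = 526 − 4p.
Supply slope: (270 − 240)/(73 − 67) = 5, so qs = 5p − 95.
Before the tax: set 526 − 4p = 5p − 95 → p* = $69, q* = 250.
With the tax collected from sellers, supply shifts: qs = 5(p − 22.5) − 95.
Solving gives q = 200 with consumers paying $81.5 and sellers receiving $59 (the $22.5 wedge).
Burden on consumers: $12.5; on sellers: $10. (They sum to $22.5.)
The less price-elastic side of the market bears the larger share of a per-unit tax.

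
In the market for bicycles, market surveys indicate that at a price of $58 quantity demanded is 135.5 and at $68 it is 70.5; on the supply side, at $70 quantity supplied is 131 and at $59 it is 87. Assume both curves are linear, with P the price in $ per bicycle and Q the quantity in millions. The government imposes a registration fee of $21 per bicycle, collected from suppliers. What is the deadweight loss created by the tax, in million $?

Demand slope: (70.5 − 135.5)/(68 − 58) = -6.5, so Qd = 512.5 − 6.5P.
Supply slope: (87 − 131)/(59 − 70) = 4, so Qs = 4P − 149.
Before the tax: set 512.5 − 6.5P = 4P − 149 → P* = $63, Q* = 103.
With the tax collected from suppliers, supply shifts: Qs = 4(P − 21) − 149.
Solving gives Q = 51 with buyers paying $71 and suppliers receiving $50 (the $21 wedge).
Quantity falls by |ΔQ| = |103 − 51| = 52.
DWL = ½ · t · |ΔQ| = ½ · 21 · 52 = $546.

Deadweight loss = $546 million.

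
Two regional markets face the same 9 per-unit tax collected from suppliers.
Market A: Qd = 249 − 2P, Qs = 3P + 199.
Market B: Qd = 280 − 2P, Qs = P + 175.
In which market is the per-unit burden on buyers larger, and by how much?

Market A, by 2.4.

Market A: pre-tax P* = 10, Q* = 229; post-tax Q = 218.2; per-unit burden on buyers = 5.4.
Market B: pre-tax P* = 35, Q* = 210; post-tax Q = 204; per-unit burden on buyers = 3.
Difference: 5.4 vs 3 → market A is larger by 2.4.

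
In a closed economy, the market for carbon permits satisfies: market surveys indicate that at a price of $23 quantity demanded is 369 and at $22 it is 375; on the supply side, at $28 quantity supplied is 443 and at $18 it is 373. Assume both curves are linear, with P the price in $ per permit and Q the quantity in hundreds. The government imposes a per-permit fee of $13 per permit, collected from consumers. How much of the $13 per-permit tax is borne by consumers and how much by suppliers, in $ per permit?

Demand slope: (375 − 369)/(22 − 23) = -6, so Qd = 507 − 6P.
Supply slope: (373 − 443)/(18 − 28) = 7, so Qs = 7P + 247.
Before the tax: set 507 − 6P = 7P + 247 → P* = $20, Q* = 387.
With the tax collected from consumers, demand (in seller-price terms) shifts: Qd = 507 − 6(P + 13).
Solving gives Q = 345 with consumers paying $27 and suppliers receiving $14 (the $13 wedge).
Burden on consumers: $7; on suppliers: $6. (They sum to $13.)
The less price-elastic side of the market bears the larger share of a per-unit tax.

Consumers bear $7 per permit; suppliers bear $6 per permit.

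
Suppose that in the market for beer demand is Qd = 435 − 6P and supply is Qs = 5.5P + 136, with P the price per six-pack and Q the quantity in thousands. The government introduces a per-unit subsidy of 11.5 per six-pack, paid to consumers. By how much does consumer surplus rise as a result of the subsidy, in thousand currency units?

Before the subsidy: set 435 − 6P = 5.5P + 136 → P* = 26, Q* = 279.
With a per-unit subsidy paid to consumers, each effectively pays P − 11.5, so demand becomes Qd = 435 − 6(P − 11.5).
New equilibrium: consumers pay 20.5, producers receive 32, Q = 312. (Wedge: Pb − Ps = −11.5.)
ΔCS is the trapezoid between Q = 312 and Q = 279 of height 5.5: ½ · (279 + 312) · 5.5 = 1625.25.

Consumer surplus rises by 1625.25 thousand.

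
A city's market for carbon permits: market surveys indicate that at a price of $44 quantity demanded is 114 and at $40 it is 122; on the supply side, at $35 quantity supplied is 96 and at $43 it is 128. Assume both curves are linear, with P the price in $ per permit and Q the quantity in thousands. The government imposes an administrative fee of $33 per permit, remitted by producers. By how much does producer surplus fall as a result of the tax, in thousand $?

Demand slope: (122 − 114)/(40 − 44) = -2, so Qd = 202 − 2P.
Supply slope: (128 − 96)/(43 − 35) = 4, so Qs = 4P − 44.
Before the tax: set 202 − 2P = 4P − 44 → P* = $41, Q* = 120.
With the tax collected from producers, supply shifts: Qs = 4(P − 33) − 44.
New equilibrium: buyers pay $63, producers receive $30, Q = 76. (Wedge: Pb − Ps = 33.)
ΔPS is the trapezoid between Q = 76 and Q = 120 of height $11: ½ · (120 + 76) · 11 = $1078.

Producer surplus falls by $1078 thousand.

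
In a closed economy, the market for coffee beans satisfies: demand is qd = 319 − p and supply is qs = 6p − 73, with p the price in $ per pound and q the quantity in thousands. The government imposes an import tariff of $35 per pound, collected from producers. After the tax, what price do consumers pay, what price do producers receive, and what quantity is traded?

Consumers pay $86; producers receive $51; quantity = 233.

Without the tax, 319 − p = 6p − 73 gives 7p = 392, so p* = $56 and q* = 263.
With the tax collected from producers, supply shifts: qs = 6(p − 35) − 73.
Solving gives q = 233 with consumers paying $86 and producers receiving $51 (the $35 wedge).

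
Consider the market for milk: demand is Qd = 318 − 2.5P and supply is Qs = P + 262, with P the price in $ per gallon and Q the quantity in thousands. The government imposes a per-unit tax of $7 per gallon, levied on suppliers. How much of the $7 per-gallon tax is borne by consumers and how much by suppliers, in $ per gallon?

Before the tax: set 318 − 2.5P = P + 262 → P* = $16, Q* = 278.
With the tax collected from suppliers, supply shifts: Qs = (P − 7) + 262.
New equilibrium: consumers pay $18, suppliers receive $11, Q = 273. (Wedge: Pb − Ps = 7.)
Burden on consumers: $2; on suppliers: $5. (They sum to $7.)
The less price-elastic side of the market bears the larger share of a per-unit tax.

Consumers bear $2 per gallon; suppliers bear $5 per gallon.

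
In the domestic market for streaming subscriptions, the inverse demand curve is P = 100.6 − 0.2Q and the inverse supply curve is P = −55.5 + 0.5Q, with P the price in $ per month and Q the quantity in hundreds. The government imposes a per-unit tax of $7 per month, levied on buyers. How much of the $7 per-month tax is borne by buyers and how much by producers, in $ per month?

Buyers bear $2 per month; producers bear $5 per month.

Inverting to Q(P) form: Qd = 503 − 5P; Qs = 2P + 111.
Without the tax, 503 − 5P = 2P + 111 gives 7P = 392, so P* = $56 and Q* = 223.
With the tax collected from buyers, demand (in seller-price terms) shifts: Qd = 503 − 5(P + 7).
New equilibrium: buyers pay $58, producers receive $51, Q = 213. (Wedge: Pb − Ps = 7.)
Burden on buyers: $2; on producers: $5. (They sum to $7.)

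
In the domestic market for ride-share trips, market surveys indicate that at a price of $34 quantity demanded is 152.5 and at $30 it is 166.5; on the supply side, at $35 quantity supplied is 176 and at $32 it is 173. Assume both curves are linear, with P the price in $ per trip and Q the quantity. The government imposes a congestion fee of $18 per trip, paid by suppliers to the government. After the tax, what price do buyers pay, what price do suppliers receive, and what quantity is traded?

Demand slope: (166.5 − 152.5)/(30 − 34) = -3.5, so Qd = 271.5 − 3.5P.
Supply slope: (173 − 176)/(32 − 35) = 1, so Qs = P + 141.
Without the tax, 271.5 − 3.5P = P + 141 gives 4.5P = 130.5, so P* = $29 and Q* = 170.
With the tax collected from suppliers, supply shifts: Qs = (P − 18) + 141.
New equilibrium: buyers pay $33, suppliers receive $15, Q = 156. (Wedge: Pb − Ps = 18.)

Buyers pay $33; suppliers receive $15; quantity = 156.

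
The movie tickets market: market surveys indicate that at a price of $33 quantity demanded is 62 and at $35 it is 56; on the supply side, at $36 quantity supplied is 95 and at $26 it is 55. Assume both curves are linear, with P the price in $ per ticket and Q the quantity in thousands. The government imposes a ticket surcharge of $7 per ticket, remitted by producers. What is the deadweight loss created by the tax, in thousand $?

Demand slope: (56 − 62)/(35 − 33) = -3, so Qd = 161 − 3P.
Supply slope: (55 − 95)/(26 − 36) = 4, so Qs = 4P − 49.
Without the tax, 161 − 3P = 4P − 49 gives 7P = 210, so P* = $30 and Q* = 71.
With the tax collected from producers, supply shifts: Qs = 4(P − 7) − 49.
New equilibrium: consumers pay $34, producers receive $27, Q = 59. (Wedge: Pb − Ps = 7.)
Quantity falls by |ΔQ| = |71 − 59| = 12.
DWL = ½ · t · |ΔQ| = ½ · 7 · 12 = $42.

Deadweight loss = $42 thousand.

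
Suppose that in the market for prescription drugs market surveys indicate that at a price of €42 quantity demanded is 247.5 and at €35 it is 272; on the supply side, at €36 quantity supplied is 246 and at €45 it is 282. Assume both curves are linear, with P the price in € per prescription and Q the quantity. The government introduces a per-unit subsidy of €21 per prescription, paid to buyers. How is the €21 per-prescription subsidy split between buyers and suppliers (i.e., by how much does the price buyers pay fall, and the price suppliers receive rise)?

Demand slope: (272 − 247.5)/(35 − 42) = -3.5, so Qd = 394.5 − 3.5P.
Supply slope: (282 − 246)/(45 − 36) = 4, so Qs = 4P + 102.
Without the subsidy, 394.5 − 3.5P = 4P + 102 gives 7.5P = 292.5, so P* = €39 and Q* = 258.
With a per-unit subsidy paid to buyers, each effectively pays P − 21, so demand becomes Qd = 394.5 − 3.5(P − 21).
New equilibrium: buyers pay €27.8, suppliers receive €48.8, Q = 297.2. (Wedge: Pb − Ps = −21.)
Gain to buyers: €11.2; to suppliers: €9.8. (They sum to €21.)

Buyers gain €11.2 per prescription; suppliers gain €9.8 per prescription.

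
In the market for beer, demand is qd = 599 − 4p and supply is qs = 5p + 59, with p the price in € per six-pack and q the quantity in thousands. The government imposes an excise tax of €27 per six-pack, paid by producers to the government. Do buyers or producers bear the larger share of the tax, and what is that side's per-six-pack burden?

Before the tax: set 599 − 4p = 5p + 59 → p* = €60, q* = 359.
With the tax collected from producers, supply shifts: qs = 5(p − 27) + 59.
New equilibrium: buyers pay €75, producers receive €48, q = 299. (Wedge: pb − ps = 27.)
Per-six-pack burden: buyers €15, producers €12.
Buyers take the larger share because demand is less price-elastic here (demand slope 4 vs supply slope 5).

Buyers bear the larger share: €15 per six-pack.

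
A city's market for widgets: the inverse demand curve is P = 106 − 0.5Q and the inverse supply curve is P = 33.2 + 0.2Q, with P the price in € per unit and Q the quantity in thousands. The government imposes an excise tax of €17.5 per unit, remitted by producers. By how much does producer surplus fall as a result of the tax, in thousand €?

Rewrite in direct form: Qd = 212 − 2P and Qs = 5P − 166.
Before the tax: set 212 − 2P = 5P − 166 → P* = €54, Q* = 104.
With the tax collected from producers, supply shifts: Qs = 5(P − 17.5) − 166.
Solving gives Q = 79 with buyers paying €66.5 and producers receiving €49 (the €17.5 wedge).
ΔPS is the trapezoid between Q = 79 and Q = 104 of height €5: ½ · (104 + 79) · 5 = €457.5.

Producer surplus falls by €457.5 thousand.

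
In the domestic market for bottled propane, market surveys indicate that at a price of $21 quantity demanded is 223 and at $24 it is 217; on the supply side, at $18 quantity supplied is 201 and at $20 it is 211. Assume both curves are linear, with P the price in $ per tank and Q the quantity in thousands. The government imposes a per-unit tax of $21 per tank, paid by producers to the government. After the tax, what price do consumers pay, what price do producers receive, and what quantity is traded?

Demand slope: (217 − 223)/(24 − 21) = -2, so Qd = 265 − 2P.
Supply slope: (211 − 201)/(20 − 18) = 5, so Qs = 5P + 111.
Before the tax: set 265 − 2P = 5P + 111 → P* = $22, Q* = 221.
With the tax collected from producers, supply shifts: Qs = 5(P − 21) + 111.
Solving gives Q = 191 with consumers paying $37 and producers receiving $16 (the $21 wedge).
The less price-elastic side of the market bears the larger share of a per-unit tax.

Consumers pay $37; producers receive $16; quantity = 191.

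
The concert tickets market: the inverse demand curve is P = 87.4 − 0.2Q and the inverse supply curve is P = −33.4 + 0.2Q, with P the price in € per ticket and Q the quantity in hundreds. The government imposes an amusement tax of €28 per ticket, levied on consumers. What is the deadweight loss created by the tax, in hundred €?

Rewrite in direct form: Qd = 437 − 5P and Qs = 5P + 167.
Without the tax, 437 − 5P = 5P + 167 gives 10P = 270, so P* = €27 and Q* = 302.
With the tax collected from consumers, demand (in seller-price terms) shifts: Qd = 437 − 5(P + 28).
New equilibrium: consumers pay €41, sellers receive €13, Q = 232. (Wedge: Pb − Ps = 28.)
Quantity falls by |ΔQ| = |302 − 232| = 70.
DWL = ½ · t · |ΔQ| = ½ · 28 · 70 = €980.

Deadweight loss = €980 hundred.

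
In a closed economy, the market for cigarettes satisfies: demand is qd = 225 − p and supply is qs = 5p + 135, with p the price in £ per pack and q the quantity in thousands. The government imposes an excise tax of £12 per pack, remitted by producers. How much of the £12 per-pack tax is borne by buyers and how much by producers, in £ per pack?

Buyers bear £10 per pack; producers bear £2 per pack.

Before the tax: set 225 − p = 5p + 135 → p* = £15, q* = 210.
With the tax collected from producers, supply shifts: qs = 5(p − 12) + 135.
Solving gives q = 200 with buyers paying £25 and producers receiving £13 (the £12 wedge).
Burden on buyers: £10; on producers: £2. (They sum to £12.)
The less price-elastic side of the market bears the larger share of a per-unit tax.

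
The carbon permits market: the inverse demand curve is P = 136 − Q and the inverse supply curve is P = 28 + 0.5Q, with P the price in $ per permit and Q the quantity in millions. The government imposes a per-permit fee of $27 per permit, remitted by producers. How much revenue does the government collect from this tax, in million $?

Rewrite in direct form: Qd = 136 − P and Qs = 2P − 56.
Before the tax: set 136 − P = 2P − 56 → P* = $64, Q* = 72.
With the tax collected from producers, supply shifts: Qs = 2(P − 27) − 56.
Solving gives Q = 54 with consumers paying $82 and producers receiving $55 (the $27 wedge).
Revenue = t · Q = 27 · 54 = $1458.

Tax revenue = $1458 million.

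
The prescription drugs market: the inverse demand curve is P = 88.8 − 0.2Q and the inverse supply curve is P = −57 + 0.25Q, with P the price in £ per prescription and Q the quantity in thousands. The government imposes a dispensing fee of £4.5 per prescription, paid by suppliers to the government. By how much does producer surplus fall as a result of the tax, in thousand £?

Producer surplus falls by £797.5 thousand.

Rewrite in direct form: Qd = 444 − 5P and Qs = 4P + 228.
Before the tax: set 444 − 5P = 4P + 228 → P* = £24, Q* = 324.
With the tax collected from suppliers, supply shifts: Qs = 4(P − 4.5) + 228.
Solving gives Q = 314 with buyers paying £26 and suppliers receiving £21.5 (the £4.5 wedge).
ΔPS is the trapezoid between Q = 314 and Q = 324 of height £2.5: ½ · (324 + 314) · 2.5 = £797.5.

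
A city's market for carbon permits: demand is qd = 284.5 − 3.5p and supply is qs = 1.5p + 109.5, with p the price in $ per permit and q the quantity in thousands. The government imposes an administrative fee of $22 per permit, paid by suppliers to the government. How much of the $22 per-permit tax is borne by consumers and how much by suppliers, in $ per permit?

Consumers bear $6.6 per permit; suppliers bear $15.4 per permit.

Without the tax, 284.5 − 3.5p = 1.5p + 109.5 gives 5p = 175, so p* = $35 and q* = 162.
With the tax collected from suppliers, supply shifts: qs = 1.5(p − 22) + 109.5.
Solving gives q = 138.9 with consumers paying $41.6 and suppliers receiving $19.6 (the $22 wedge).
Burden on consumers: $6.6; on suppliers: $15.4. (They sum to $22.)
The less price-elastic side of the market bears the larger share of a per-unit tax.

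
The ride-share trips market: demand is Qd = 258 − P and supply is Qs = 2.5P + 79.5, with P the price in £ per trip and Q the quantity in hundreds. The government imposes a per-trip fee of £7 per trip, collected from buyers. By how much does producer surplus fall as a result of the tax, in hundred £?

Without the tax, 258 − P = 2.5P + 79.5 gives 3.5P = 178.5, so P* = £51 and Q* = 207.
With the tax collected from buyers, demand (in seller-price terms) shifts: Qd = 258 − (P + 7).
Solving gives Q = 202 with buyers paying £56 and producers receiving £49 (the £7 wedge).
ΔPS is the trapezoid between Q = 202 and Q = 207 of height £2: ½ · (207 + 202) · 2 = £409.

Producer surplus falls by £409 hundred.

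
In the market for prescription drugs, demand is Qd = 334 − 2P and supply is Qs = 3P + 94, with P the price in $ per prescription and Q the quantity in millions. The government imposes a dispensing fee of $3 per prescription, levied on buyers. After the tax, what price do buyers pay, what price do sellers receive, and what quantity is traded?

Before the tax: set 334 − 2P = 3P + 94 → P* = $48, Q* = 238.
With the tax collected from buyers, demand (in seller-price terms) shifts: Qd = 334 − 2(P + 3).
New equilibrium: buyers pay $49.8, sellers receive $46.8, Q = 234.4. (Wedge: Pb − Ps = 3.)
The less price-elastic side of the market bears the larger share of a per-unit tax.

Buyers pay $49.8; sellers receive $46.8; quantity = 234.4.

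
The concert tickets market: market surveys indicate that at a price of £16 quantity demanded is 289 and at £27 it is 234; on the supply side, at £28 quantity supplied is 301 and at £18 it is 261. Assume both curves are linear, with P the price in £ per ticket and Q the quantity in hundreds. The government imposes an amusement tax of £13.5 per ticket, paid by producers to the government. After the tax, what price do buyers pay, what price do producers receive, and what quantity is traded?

Demand slope: (234 − 289)/(27 − 16) = -5, so Qd = 369 − 5P.
Supply slope: (261 − 301)/(18 − 28) = 4, so Qs = 4P + 189.
Before the tax: set 369 − 5P = 4P + 189 → P* = £20, Q* = 269.
With the tax collected from producers, supply shifts: Qs = 4(P − 13.5) + 189.
Solving gives Q = 239 with buyers paying £26 and producers receiving £12.5 (the £13.5 wedge).

Buyers pay £26; producers receive £12.5; quantity = 239.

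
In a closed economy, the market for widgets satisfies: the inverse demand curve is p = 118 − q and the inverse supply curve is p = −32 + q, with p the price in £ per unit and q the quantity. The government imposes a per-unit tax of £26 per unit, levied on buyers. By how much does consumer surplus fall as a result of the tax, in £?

Rewrite in direct form: qd = 118 − p and qs = p + 32.
Before the tax: set 118 − p = p + 32 → p* = £43, q* = 75.
With the tax collected from buyers, demand (in seller-price terms) shifts: qd = 118 − (p + 26).
Solving gives q = 62 with buyers paying £56 and producers receiving £30 (the £26 wedge).
ΔCS is the trapezoid between Q = 62 and Q = 75 of height £13: ½ · (75 + 62) · 13 = £890.5.

Consumer surplus falls by £890.5.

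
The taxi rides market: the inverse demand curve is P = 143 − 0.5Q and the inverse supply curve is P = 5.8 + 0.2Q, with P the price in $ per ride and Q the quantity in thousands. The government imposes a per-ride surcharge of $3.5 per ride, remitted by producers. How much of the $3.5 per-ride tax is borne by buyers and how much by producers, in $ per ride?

Buyers bear $2.5 per ride; producers bear $1 per ride.

Rewrite in direct form: Qd = 286 − 2P and Qs = 5P − 29.
Without the tax, 286 − 2P = 5P − 29 gives 7P = 315, so P* = $45 and Q* = 196.
With the tax collected from producers, supply shifts: Qs = 5(P − 3.5) − 29.
New equilibrium: buyers pay $47.5, producers receive $44, Q = 191. (Wedge: Pb − Ps = 3.5.)
Burden on buyers: $2.5; on producers: $1. (They sum to $3.5.)
The less price-elastic side of the market bears the larger share of a per-unit tax.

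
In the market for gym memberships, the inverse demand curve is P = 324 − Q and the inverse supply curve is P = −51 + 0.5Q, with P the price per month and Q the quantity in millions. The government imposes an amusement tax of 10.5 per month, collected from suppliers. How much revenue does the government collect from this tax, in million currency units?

Tax revenue = 2551.5 million.

Rewrite in direct form: Qd = 324 − P and Qs = 2P + 102.
Before the tax: set 324 − P = 2P + 102 → P* = 74, Q* = 250.
With the tax collected from suppliers, supply shifts: Qs = 2(P − 10.5) + 102.
New equilibrium: consumers pay 81, suppliers receive 70.5, Q = 243. (Wedge: Pb − Ps = 10.5.)
Revenue = t · Q = 10.5 · 243 = 2551.5.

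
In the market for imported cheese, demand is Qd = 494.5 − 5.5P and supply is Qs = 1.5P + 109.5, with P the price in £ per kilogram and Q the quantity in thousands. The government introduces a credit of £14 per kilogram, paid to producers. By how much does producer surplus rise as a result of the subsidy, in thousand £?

Producer surplus rises by £2202.75 thousand.

Before the subsidy: set 494.5 − 5.5P = 1.5P + 109.5 → P* = £55, Q* = 192.
With a per-unit subsidy paid to producers, each receives P + 14 per unit sold, so supply becomes Qs = 1.5(P + 14) + 109.5.
New equilibrium: buyers pay £52, producers receive £66, Q = 208.5. (Wedge: Pb − Ps = −14.)
ΔPS is the trapezoid between Q = 208.5 and Q = 192 of height £11: ½ · (192 + 208.5) · 11 = £2202.75.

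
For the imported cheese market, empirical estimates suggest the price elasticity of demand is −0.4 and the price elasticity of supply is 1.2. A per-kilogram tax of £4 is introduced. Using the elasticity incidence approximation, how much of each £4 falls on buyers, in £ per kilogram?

Buyers bear ≈ £3 per kilogram.

Incidence ratio: buyers' share ≈ εs / (εs + |εd|) = 1.2 / (1.2 + 0.4) = 0.75.
So buyers bear ≈ 0.75 × £4 = £3; sellers bear £1.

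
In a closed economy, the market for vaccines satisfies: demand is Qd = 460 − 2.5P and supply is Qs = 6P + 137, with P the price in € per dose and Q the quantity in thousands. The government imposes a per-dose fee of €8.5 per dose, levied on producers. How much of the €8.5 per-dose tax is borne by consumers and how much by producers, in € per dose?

Without the tax, 460 − 2.5P = 6P + 137 gives 8.5P = 323, so P* = €38 and Q* = 365.
With the tax collected from producers, supply shifts: Qs = 6(P − 8.5) + 137.
Solving gives Q = 350 with consumers paying €44 and producers receiving €35.5 (the €8.5 wedge).
Burden on consumers: €6; on producers: €2.5. (They sum to €8.5.)
The less price-elastic side of the market bears the larger share of a per-unit tax.

Consumers bear €6 per dose; producers bear €2.5 per dose.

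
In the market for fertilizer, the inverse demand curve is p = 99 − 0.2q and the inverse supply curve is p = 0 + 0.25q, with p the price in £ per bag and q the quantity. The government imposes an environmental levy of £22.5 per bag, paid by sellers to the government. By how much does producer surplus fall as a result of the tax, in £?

Inverting to q(p) form: qd = 495 − 5p; qs = 4p.
Before the tax: set 495 − 5p = 4p → p* = £55, q* = 220.
With the tax collected from sellers, supply shifts: qs = 4(p − 22.5).
New equilibrium: buyers pay £65, sellers receive £42.5, q = 170. (Wedge: pb − ps = 22.5.)
ΔPS is the trapezoid between Q = 170 and Q = 220 of height £12.5: ½ · (220 + 170) · 12.5 = £2437.5.

Producer surplus falls by £2437.5.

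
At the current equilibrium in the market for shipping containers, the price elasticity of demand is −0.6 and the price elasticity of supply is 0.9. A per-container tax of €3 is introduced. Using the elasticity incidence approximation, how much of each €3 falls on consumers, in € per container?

Incidence ratio: consumers' share ≈ εs / (εs + |εd|) = 0.9 / (0.9 + 0.6) = 0.6.
So consumers bear ≈ 0.6 × €3 = €1.8; producers bear €1.2.

Consumers bear ≈ €1.8 per container.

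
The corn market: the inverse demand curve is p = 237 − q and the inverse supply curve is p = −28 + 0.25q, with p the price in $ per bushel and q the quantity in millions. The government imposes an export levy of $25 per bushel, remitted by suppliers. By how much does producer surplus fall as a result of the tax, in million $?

Rewrite in direct form: qd = 237 − p and qs = 4p + 112.
Before the tax: set 237 − p = 4p + 112 → p* = $25, q* = 212.
With the tax collected from suppliers, supply shifts: qs = 4(p − 25) + 112.
New equilibrium: buyers pay $45, suppliers receive $20, q = 192. (Wedge: pb − ps = 25.)
ΔPS is the trapezoid between Q = 192 and Q = 212 of height $5: ½ · (212 + 192) · 5 = $1010.

Producer surplus falls by $1010 million.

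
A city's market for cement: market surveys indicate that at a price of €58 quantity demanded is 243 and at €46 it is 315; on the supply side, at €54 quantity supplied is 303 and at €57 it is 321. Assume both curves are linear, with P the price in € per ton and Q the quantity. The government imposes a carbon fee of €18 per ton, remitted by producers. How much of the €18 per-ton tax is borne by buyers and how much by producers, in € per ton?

Demand slope: (315 − 243)/(46 − 58) = -6, so Qd = 591 − 6P.
Supply slope: (321 − 303)/(57 − 54) = 6, so Qs = 6P − 21.
Without the tax, 591 − 6P = 6P − 21 gives 12P = 612, so P* = €51 and Q* = 285.
With the tax collected from producers, supply shifts: Qs = 6(P − 18) − 21.
New equilibrium: buyers pay €60, producers receive €42, Q = 231. (Wedge: Pb − Ps = 18.)
Burden on buyers: €9; on producers: €9. (They sum to €18.)
The less price-elastic side of the market bears the larger share of a per-unit tax.

Buyers bear €9 per ton; producers bear €9 per ton.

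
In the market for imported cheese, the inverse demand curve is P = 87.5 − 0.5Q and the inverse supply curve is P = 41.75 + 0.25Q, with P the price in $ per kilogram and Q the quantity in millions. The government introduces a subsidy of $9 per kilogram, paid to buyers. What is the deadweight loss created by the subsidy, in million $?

Deadweight loss = $54 million.

Rewrite in direct form: Qd = 175 − 2P and Qs = 4P − 167.
Before the subsidy: set 175 − 2P = 4P − 167 → P* = $57, Q* = 61.
With a per-unit subsidy paid to buyers, each effectively pays P − 9, so demand becomes Qd = 175 − 2(P − 9).
New equilibrium: buyers pay $51, sellers receive $60, Q = 73. (Wedge: Pb − Ps = −9.)
Quantity rises by |ΔQ| = |61 − 73| = 12.
DWL = ½ · t · |ΔQ| = ½ · 9 · 12 = $54.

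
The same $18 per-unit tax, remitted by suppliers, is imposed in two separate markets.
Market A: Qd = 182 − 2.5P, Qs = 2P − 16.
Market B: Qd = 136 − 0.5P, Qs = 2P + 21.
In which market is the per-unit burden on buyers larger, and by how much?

Market A: pre-tax P* = $44, Q* = 72; post-tax Q = 52; per-unit burden on buyers = $8.
Market B: pre-tax P* = $46, Q* = 113; post-tax Q = 105.8; per-unit burden on buyers = $14.4.
Difference: $8 vs $14.4 → market B is larger by $6.4.

Market B, by $6.4.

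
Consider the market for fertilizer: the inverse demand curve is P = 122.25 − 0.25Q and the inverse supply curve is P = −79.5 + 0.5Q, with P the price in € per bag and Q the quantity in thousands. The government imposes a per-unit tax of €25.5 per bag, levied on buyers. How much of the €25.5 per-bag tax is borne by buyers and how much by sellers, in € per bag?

Rewrite in direct form: Qd = 489 − 4P and Qs = 2P + 159.
Before the tax: set 489 − 4P = 2P + 159 → P* = €55, Q* = 269.
With the tax collected from buyers, demand (in seller-price terms) shifts: Qd = 489 − 4(P + 25.5).
Solving gives Q = 235 with buyers paying €63.5 and sellers receiving €38 (the €25.5 wedge).
Burden on buyers: €8.5; on sellers: €17. (They sum to €25.5.)
The less price-elastic side of the market bears the larger share of a per-unit tax.

Buyers bear €8.5 per bag; sellers bear €17 per bag.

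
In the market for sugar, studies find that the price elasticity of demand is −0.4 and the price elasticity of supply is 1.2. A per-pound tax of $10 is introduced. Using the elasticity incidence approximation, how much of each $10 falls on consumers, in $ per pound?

Incidence ratio: consumers' share ≈ εs / (εs + |εd|) = 1.2 / (1.2 + 0.4) = 0.75.
So consumers bear ≈ 0.75 × $10 = $7.5; suppliers bear $2.5.

Consumers bear ≈ $7.5 per pound.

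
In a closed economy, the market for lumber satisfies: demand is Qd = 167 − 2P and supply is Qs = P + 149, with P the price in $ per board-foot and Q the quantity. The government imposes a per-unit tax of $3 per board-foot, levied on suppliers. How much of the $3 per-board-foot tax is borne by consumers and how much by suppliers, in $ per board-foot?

Consumers bear $1 per board-foot; suppliers bear $2 per board-foot.

Before the tax: set 167 − 2P = P + 149 → P* = $6, Q* = 155.
With the tax collected from suppliers, supply shifts: Qs = (P − 3) + 149.
New equilibrium: consumers pay $7, suppliers receive $4, Q = 153. (Wedge: Pb − Ps = 3.)
Burden on consumers: $1; on suppliers: $2. (They sum to $3.)
The less price-elastic side of the market bears the larger share of a per-unit tax.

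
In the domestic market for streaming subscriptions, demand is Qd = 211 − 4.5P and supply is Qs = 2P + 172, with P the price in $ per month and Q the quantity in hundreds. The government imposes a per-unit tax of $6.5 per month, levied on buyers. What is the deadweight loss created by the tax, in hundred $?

Deadweight loss = $29.25 hundred.

Before the tax: set 211 − 4.5P = 2P + 172 → P* = $6, Q* = 184.
With the tax collected from buyers, demand (in seller-price terms) shifts: Qd = 211 − 4.5(P + 6.5).
Solving gives Q = 175 with buyers paying $8 and sellers receiving $1.5 (the $6.5 wedge).
Quantity falls by |ΔQ| = |184 − 175| = 9.
DWL = ½ · t · |ΔQ| = ½ · 6.5 · 9 = $29.25.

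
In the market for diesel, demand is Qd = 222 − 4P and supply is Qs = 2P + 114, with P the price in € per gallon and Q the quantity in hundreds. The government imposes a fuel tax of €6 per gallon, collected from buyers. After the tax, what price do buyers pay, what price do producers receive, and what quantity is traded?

Buyers pay €20; producers receive €14; quantity = 142.

Before the tax: set 222 − 4P = 2P + 114 → P* = €18, Q* = 150.
With the tax collected from buyers, demand (in seller-price terms) shifts: Qd = 222 − 4(P + 6).
Solving gives Q = 142 with buyers paying €20 and producers receiving €14 (the €6 wedge).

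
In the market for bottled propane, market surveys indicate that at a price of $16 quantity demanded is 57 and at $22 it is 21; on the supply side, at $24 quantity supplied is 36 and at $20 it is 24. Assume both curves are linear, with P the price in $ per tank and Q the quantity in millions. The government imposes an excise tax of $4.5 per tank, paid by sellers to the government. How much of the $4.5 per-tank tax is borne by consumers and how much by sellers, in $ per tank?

Demand slope: (21 − 57)/(22 − 16) = -6, so Qd = 153 − 6P.
Supply slope: (24 − 36)/(20 − 24) = 3, so Qs = 3P − 36.
Without the tax, 153 − 6P = 3P − 36 gives 9P = 189, so P* = $21 and Q* = 27.
With the tax collected from sellers, supply shifts: Qs = 3(P − 4.5) − 36.
New equilibrium: consumers pay $22.5, sellers receive $18, Q = 18. (Wedge: Pb − Ps = 4.5.)
Burden on consumers: $1.5; on sellers: $3. (They sum to $4.5.)
The less price-elastic side of the market bears the larger share of a per-unit tax.

Consumers bear $1.5 per tank; sellers bear $3 per tank.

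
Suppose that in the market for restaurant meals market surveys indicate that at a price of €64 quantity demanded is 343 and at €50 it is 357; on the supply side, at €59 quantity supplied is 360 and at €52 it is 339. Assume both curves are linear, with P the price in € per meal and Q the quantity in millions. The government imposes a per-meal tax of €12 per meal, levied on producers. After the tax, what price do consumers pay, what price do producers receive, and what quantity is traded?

Consumers pay €65; producers receive €53; quantity = 342.

Demand slope: (357 − 343)/(50 − 64) = -1, so Qd = 407 − P.
Supply slope: (339 − 360)/(52 − 59) = 3, so Qs = 3P + 183.
Without the tax, 407 − P = 3P + 183 gives 4P = 224, so P* = €56 and Q* = 351.
With the tax collected from producers, supply shifts: Qs = 3(P − 12) + 183.
New equilibrium: consumers pay €65, producers receive €53, Q = 342. (Wedge: Pb − Ps = 12.)
The less price-elastic side of the market bears the larger share of a per-unit tax.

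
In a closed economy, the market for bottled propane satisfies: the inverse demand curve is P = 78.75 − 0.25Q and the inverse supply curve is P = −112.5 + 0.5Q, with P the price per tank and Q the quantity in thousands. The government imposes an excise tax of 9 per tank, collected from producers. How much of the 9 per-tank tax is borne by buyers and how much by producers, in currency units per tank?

Buyers bear 3 per tank; producers bear 6 per tank.

Rewrite in direct form: Qd = 315 − 4P and Qs = 2P + 225.
Before the tax: set 315 − 4P = 2P + 225 → P* = 15, Q* = 255.
With the tax collected from producers, supply shifts: Qs = 2(P − 9) + 225.
Solving gives Q = 243 with buyers paying 18 and producers receiving 9 (the 9 wedge).
Burden on buyers: 3; on producers: 6. (They sum to 9.)
The less price-elastic side of the market bears the larger share of a per-unit tax.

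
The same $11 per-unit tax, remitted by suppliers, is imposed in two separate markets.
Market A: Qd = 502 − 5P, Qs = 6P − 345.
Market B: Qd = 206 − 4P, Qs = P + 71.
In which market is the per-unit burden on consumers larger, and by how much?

Market A, by $3.8.

Market A: pre-tax P* = $77, Q* = 117; post-tax Q = 87; per-unit burden on consumers = $6.
Market B: pre-tax P* = $27, Q* = 98; post-tax Q = 89.2; per-unit burden on consumers = $2.2.
Difference: $6 vs $2.2 → market A is larger by $3.8.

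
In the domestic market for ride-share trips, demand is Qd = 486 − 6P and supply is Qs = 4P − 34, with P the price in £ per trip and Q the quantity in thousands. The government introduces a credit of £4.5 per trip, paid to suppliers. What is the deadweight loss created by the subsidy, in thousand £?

Deadweight loss = £24.3 thousand.

Without the subsidy, 486 − 6P = 4P − 34 gives 10P = 520, so P* = £52 and Q* = 174.
With a per-unit subsidy paid to suppliers, each receives P + 4.5 per unit sold, so supply becomes Qs = 4(P + 4.5) − 34.
New equilibrium: buyers pay £50.2, suppliers receive £54.7, Q = 184.8. (Wedge: Pb − Ps = −4.5.)
Quantity rises by |ΔQ| = |174 − 184.8| = 10.8.
DWL = ½ · t · |ΔQ| = ½ · 4.5 · 10.8 = £24.3.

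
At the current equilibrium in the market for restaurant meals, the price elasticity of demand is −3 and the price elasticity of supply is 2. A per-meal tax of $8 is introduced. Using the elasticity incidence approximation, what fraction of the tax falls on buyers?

Incidence ratio: buyers' share ≈ εs / (εs + |εd|) = 2 / (2 + 3) = 0.4.
Supply is the less elastic side, so buyers bear the smaller share.

Buyers' share ≈ 0.4.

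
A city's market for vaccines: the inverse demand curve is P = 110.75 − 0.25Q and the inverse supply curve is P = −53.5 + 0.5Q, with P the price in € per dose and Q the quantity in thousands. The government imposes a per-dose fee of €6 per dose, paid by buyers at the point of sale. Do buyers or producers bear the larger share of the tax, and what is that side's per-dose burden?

Inverting to Q(P) form: Qd = 443 − 4P; Qs = 2P + 107.
Before the tax: set 443 − 4P = 2P + 107 → P* = €56, Q* = 219.
With the tax collected from buyers, demand (in seller-price terms) shifts: Qd = 443 − 4(P + 6).
New equilibrium: buyers pay €58, producers receive €52, Q = 211. (Wedge: Pb − Ps = 6.)
Per-dose burden: buyers €2, producers €4.
Producers take the larger share because supply is less price-elastic here (demand slope 4 vs supply slope 2).
The less price-elastic side of the market bears the larger share of a per-unit tax.

Producers bear the larger share: €4 per dose.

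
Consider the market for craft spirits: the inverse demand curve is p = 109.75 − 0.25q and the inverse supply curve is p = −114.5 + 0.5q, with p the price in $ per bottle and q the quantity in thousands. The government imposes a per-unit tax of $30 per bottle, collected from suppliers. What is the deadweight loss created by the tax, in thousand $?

Rewrite in direct form: qd = 439 − 4p and qs = 2p + 229.
Without the tax, 439 − 4p = 2p + 229 gives 6p = 210, so p* = $35 and q* = 299.
With the tax collected from suppliers, supply shifts: qs = 2(p − 30) + 229.
New equilibrium: buyers pay $45, suppliers receive $15, q = 259. (Wedge: pb − ps = 30.)
Quantity falls by |ΔQ| = |299 − 259| = 40.
DWL = ½ · t · |ΔQ| = ½ · 30 · 40 = $600.

Deadweight loss = $600 thousand.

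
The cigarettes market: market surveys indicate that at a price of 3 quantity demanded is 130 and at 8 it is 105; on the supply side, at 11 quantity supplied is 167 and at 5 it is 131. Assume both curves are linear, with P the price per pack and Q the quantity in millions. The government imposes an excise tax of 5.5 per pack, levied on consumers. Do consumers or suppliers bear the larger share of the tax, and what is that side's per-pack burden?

Demand slope: (105 − 130)/(8 − 3) = -5, so Qd = 145 − 5P.
Supply slope: (131 − 167)/(5 − 11) = 6, so Qs = 6P + 101.
Before the tax: set 145 − 5P = 6P + 101 → P* = 4, Q* = 125.
With the tax collected from consumers, demand (in seller-price terms) shifts: Qd = 145 − 5(P + 5.5).
New equilibrium: consumers pay 7, suppliers receive 1.5, Q = 110. (Wedge: Pb − Ps = 5.5.)
Per-pack burden: consumers 3, suppliers 2.5.
Consumers take the larger share because demand is less price-elastic here (demand slope 5 vs supply slope 6).
The less price-elastic side of the market bears the larger share of a per-unit tax.

Consumers bear the larger share: 3 per pack.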